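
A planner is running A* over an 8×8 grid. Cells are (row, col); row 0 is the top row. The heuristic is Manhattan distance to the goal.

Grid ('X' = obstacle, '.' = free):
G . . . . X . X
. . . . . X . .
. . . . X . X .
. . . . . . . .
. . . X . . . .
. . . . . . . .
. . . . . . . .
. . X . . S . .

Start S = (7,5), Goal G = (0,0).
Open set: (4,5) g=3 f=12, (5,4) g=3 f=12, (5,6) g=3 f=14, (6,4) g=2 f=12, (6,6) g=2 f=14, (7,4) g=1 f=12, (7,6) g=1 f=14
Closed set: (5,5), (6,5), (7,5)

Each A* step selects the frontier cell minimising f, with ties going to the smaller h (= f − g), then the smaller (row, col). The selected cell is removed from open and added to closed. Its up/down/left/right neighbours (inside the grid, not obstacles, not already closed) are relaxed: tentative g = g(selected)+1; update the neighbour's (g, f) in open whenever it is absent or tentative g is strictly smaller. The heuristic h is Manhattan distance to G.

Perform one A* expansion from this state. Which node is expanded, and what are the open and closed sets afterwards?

expanded=(4,5); open=[(3,5) g=4 f=12, (4,4) g=4 f=12, (4,6) g=4 f=14, (5,4) g=3 f=12, (5,6) g=3 f=14, (6,4) g=2 f=12, (6,6) g=2 f=14, (7,4) g=1 f=12, (7,6) g=1 f=14]; closed=[(4,5), (5,5), (6,5), (7,5)]

step 1: expand (4,5) (f=12, h=9) → closed; open now [(3,5) g=4 f=12, (4,4) g=4 f=12, (4,6) g=4 f=14, (5,4) g=3 f=12, (5,6) g=3 f=14, (6,4) g=2 f=12, (6,6) g=2 f=14, (7,4) g=1 f=12, (7,6) g=1 f=14]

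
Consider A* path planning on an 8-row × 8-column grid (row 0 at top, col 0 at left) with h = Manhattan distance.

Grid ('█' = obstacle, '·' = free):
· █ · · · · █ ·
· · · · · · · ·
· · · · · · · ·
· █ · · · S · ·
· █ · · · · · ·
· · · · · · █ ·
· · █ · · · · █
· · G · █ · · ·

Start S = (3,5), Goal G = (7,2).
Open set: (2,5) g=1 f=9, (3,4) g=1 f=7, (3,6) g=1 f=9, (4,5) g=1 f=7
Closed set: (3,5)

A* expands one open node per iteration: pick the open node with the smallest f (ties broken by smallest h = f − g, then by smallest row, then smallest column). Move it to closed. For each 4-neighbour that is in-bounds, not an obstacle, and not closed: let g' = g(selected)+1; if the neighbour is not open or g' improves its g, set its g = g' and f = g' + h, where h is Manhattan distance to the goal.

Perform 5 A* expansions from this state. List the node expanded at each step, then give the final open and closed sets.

order=[(3,4) → (3,3) → (3,2) → (4,2) → (5,2)]; open=[(2,2) g=4 f=9, (2,3) g=3 f=9, (2,4) g=2 f=9, (2,5) g=1 f=9, (3,6) g=1 f=9, (4,3) g=3 f=7, (4,4) g=2 f=7, (4,5) g=1 f=7, (5,1) g=6 f=9, (5,3) g=6 f=9]; closed=[(3,2), (3,3), (3,4), (3,5), (4,2), (5,2)]

step 1: expand (3,4) (f=7, h=6) → closed; open now [(2,4) g=2 f=9, (2,5) g=1 f=9, (3,3) g=2 f=7, (3,6) g=1 f=9, (4,4) g=2 f=7, (4,5) g=1 f=7]
step 2: expand (3,3) (f=7, h=5) → closed; open now [(2,3) g=3 f=9, (2,4) g=2 f=9, (2,5) g=1 f=9, (3,2) g=3 f=7, (3,6) g=1 f=9, (4,3) g=3 f=7, (4,4) g=2 f=7, (4,5) g=1 f=7]
step 3: expand (3,2) (f=7, h=4) → closed; open now [(2,2) g=4 f=9, (2,3) g=3 f=9, (2,4) g=2 f=9, (2,5) g=1 f=9, (3,6) g=1 f=9, (4,2) g=4 f=7, (4,3) g=3 f=7, (4,4) g=2 f=7, (4,5) g=1 f=7]
step 4: expand (4,2) (f=7, h=3) → closed; open now [(2,2) g=4 f=9, (2,3) g=3 f=9, (2,4) g=2 f=9, (2,5) g=1 f=9, (3,6) g=1 f=9, (4,3) g=3 f=7, (4,4) g=2 f=7, (4,5) g=1 f=7, (5,2) g=5 f=7]
step 5: expand (5,2) (f=7, h=2) → closed; open now [(2,2) g=4 f=9, (2,3) g=3 f=9, (2,4) g=2 f=9, (2,5) g=1 f=9, (3,6) g=1 f=9, (4,3) g=3 f=7, (4,4) g=2 f=7, (4,5) g=1 f=7, (5,1) g=6 f=9, (5,3) g=6 f=9]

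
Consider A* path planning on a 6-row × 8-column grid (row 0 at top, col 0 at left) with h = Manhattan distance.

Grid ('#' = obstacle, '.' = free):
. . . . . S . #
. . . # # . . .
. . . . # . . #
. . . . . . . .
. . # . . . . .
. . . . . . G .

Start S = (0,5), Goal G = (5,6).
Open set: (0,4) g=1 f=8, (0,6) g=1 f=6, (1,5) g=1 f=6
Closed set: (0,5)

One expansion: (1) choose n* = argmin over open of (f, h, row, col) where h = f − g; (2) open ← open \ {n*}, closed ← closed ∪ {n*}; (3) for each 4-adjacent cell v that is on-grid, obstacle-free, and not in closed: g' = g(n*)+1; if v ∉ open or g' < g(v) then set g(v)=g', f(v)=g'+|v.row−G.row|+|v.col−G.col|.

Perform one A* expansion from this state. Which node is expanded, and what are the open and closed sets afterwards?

step 1: expand (0,6) (f=6, h=5) → closed; open now [(0,4) g=1 f=8, (1,5) g=1 f=6, (1,6) g=2 f=6]

expanded=(0,6); open=[(0,4) g=1 f=8, (1,5) g=1 f=6, (1,6) g=2 f=6]; closed=[(0,5), (0,6)]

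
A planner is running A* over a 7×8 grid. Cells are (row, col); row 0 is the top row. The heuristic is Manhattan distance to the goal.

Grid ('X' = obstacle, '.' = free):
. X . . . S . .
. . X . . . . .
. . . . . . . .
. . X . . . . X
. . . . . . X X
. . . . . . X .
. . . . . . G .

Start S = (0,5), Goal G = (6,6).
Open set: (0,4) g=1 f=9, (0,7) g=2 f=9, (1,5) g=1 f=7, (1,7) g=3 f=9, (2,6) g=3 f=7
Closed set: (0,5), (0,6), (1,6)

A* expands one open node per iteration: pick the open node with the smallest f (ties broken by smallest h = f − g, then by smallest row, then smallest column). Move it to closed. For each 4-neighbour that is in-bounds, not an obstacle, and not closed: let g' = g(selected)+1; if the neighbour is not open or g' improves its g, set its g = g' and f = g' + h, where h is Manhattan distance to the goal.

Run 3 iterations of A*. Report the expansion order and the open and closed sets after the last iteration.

order=[(2,6) → (3,6) → (1,5)]; open=[(0,4) g=1 f=9, (0,7) g=2 f=9, (1,4) g=2 f=9, (1,7) g=3 f=9, (2,5) g=2 f=7, (2,7) g=4 f=9, (3,5) g=5 f=9]; closed=[(0,5), (0,6), (1,5), (1,6), (2,6), (3,6)]

step 1: expand (2,6) (f=7, h=4) → closed; open now [(0,4) g=1 f=9, (0,7) g=2 f=9, (1,5) g=1 f=7, (1,7) g=3 f=9, (2,5) g=4 f=9, (2,7) g=4 f=9, (3,6) g=4 f=7]
step 2: expand (3,6) (f=7, h=3) → closed; open now [(0,4) g=1 f=9, (0,7) g=2 f=9, (1,5) g=1 f=7, (1,7) g=3 f=9, (2,5) g=4 f=9, (2,7) g=4 f=9, (3,5) g=5 f=9]
step 3: expand (1,5) (f=7, h=6) → closed; open now [(0,4) g=1 f=9, (0,7) g=2 f=9, (1,4) g=2 f=9, (1,7) g=3 f=9, (2,5) g=2 f=7, (2,7) g=4 f=9, (3,5) g=5 f=9]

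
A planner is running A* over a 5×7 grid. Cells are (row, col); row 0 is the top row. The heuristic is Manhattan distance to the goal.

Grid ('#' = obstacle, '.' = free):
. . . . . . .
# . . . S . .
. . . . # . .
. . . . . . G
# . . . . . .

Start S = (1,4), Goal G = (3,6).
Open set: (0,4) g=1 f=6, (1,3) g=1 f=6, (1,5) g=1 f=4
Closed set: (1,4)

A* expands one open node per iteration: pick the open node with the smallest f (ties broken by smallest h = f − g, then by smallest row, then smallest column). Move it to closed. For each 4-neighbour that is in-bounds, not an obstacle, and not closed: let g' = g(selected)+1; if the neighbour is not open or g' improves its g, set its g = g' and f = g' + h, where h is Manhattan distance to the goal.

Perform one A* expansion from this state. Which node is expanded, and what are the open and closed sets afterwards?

expanded=(1,5); open=[(0,4) g=1 f=6, (0,5) g=2 f=6, (1,3) g=1 f=6, (1,6) g=2 f=4, (2,5) g=2 f=4]; closed=[(1,4), (1,5)]

step 1: expand (1,5) (f=4, h=3) → closed; open now [(0,4) g=1 f=6, (0,5) g=2 f=6, (1,3) g=1 f=6, (1,6) g=2 f=4, (2,5) g=2 f=4]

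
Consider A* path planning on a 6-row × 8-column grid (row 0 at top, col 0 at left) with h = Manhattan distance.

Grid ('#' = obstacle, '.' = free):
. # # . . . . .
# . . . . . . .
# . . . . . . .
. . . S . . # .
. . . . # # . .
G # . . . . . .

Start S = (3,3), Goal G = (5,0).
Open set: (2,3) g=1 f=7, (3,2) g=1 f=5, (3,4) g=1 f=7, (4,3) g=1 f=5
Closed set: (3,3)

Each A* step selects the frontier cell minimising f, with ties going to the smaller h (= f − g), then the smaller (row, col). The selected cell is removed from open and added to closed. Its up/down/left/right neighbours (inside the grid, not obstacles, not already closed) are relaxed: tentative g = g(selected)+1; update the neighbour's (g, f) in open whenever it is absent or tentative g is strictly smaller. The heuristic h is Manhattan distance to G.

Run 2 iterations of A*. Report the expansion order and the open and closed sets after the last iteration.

step 1: expand (3,2) (f=5, h=4) → closed; open now [(2,2) g=2 f=7, (2,3) g=1 f=7, (3,1) g=2 f=5, (3,4) g=1 f=7, (4,2) g=2 f=5, (4,3) g=1 f=5]
step 2: expand (3,1) (f=5, h=3) → closed; open now [(2,1) g=3 f=7, (2,2) g=2 f=7, (2,3) g=1 f=7, (3,0) g=3 f=5, (3,4) g=1 f=7, (4,1) g=3 f=5, (4,2) g=2 f=5, (4,3) g=1 f=5]

order=[(3,2) → (3,1)]; open=[(2,1) g=3 f=7, (2,2) g=2 f=7, (2,3) g=1 f=7, (3,0) g=3 f=5, (3,4) g=1 f=7, (4,1) g=3 f=5, (4,2) g=2 f=5, (4,3) g=1 f=5]; closed=[(3,1), (3,2), (3,3)]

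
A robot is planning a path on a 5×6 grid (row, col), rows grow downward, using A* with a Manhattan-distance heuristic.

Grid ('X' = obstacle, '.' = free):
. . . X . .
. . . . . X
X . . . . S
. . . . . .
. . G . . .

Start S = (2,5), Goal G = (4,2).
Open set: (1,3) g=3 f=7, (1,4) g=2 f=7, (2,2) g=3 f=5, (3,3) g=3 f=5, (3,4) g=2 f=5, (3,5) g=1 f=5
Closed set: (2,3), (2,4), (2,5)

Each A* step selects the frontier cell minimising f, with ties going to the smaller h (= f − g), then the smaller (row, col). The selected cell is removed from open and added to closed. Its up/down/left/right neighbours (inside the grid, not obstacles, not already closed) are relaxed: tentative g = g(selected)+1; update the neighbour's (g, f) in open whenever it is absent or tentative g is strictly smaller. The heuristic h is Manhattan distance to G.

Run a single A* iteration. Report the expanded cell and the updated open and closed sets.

step 1: expand (2,2) (f=5, h=2) → closed; open now [(1,2) g=4 f=7, (1,3) g=3 f=7, (1,4) g=2 f=7, (2,1) g=4 f=7, (3,2) g=4 f=5, (3,3) g=3 f=5, (3,4) g=2 f=5, (3,5) g=1 f=5]

expanded=(2,2); open=[(1,2) g=4 f=7, (1,3) g=3 f=7, (1,4) g=2 f=7, (2,1) g=4 f=7, (3,2) g=4 f=5, (3,3) g=3 f=5, (3,4) g=2 f=5, (3,5) g=1 f=5]; closed=[(2,2), (2,3), (2,4), (2,5)]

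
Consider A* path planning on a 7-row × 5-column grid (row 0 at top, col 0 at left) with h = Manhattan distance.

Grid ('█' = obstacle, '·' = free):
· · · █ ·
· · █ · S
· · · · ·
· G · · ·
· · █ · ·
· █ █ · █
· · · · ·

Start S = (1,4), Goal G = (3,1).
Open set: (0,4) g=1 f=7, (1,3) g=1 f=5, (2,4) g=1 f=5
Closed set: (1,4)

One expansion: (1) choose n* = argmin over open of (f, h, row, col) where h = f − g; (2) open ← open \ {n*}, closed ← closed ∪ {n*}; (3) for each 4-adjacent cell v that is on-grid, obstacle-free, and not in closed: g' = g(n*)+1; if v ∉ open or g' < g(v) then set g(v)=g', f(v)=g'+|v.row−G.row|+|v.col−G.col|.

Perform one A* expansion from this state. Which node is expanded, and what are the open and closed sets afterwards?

step 1: expand (1,3) (f=5, h=4) → closed; open now [(0,4) g=1 f=7, (2,3) g=2 f=5, (2,4) g=1 f=5]

expanded=(1,3); open=[(0,4) g=1 f=7, (2,3) g=2 f=5, (2,4) g=1 f=5]; closed=[(1,3), (1,4)]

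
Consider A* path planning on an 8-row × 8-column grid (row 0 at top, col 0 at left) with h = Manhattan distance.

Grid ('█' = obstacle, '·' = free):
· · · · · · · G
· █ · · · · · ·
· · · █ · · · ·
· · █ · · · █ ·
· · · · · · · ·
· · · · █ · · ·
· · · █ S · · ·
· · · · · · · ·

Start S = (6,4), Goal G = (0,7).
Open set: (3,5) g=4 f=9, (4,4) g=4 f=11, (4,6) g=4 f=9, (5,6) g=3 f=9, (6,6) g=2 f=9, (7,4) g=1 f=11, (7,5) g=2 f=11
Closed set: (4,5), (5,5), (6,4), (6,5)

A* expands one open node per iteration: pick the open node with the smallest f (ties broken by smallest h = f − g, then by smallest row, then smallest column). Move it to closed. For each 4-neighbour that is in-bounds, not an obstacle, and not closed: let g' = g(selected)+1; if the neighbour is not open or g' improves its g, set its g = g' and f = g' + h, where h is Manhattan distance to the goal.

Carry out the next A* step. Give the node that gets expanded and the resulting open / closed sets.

step 1: expand (3,5) (f=9, h=5) → closed; open now [(2,5) g=5 f=9, (3,4) g=5 f=11, (4,4) g=4 f=11, (4,6) g=4 f=9, (5,6) g=3 f=9, (6,6) g=2 f=9, (7,4) g=1 f=11, (7,5) g=2 f=11]

expanded=(3,5); open=[(2,5) g=5 f=9, (3,4) g=5 f=11, (4,4) g=4 f=11, (4,6) g=4 f=9, (5,6) g=3 f=9, (6,6) g=2 f=9, (7,4) g=1 f=11, (7,5) g=2 f=11]; closed=[(3,5), (4,5), (5,5), (6,4), (6,5)]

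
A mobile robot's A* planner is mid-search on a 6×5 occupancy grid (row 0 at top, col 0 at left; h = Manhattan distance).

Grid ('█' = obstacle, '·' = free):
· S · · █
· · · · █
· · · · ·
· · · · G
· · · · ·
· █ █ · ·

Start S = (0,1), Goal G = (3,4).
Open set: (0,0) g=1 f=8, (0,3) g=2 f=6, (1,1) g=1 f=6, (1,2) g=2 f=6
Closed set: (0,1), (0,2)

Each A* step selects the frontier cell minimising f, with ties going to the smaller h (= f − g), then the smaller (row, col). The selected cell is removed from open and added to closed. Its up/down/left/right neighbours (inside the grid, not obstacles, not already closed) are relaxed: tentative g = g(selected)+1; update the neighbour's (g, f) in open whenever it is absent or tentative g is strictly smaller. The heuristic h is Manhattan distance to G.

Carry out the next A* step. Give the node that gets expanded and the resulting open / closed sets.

expanded=(0,3); open=[(0,0) g=1 f=8, (1,1) g=1 f=6, (1,2) g=2 f=6, (1,3) g=3 f=6]; closed=[(0,1), (0,2), (0,3)]

step 1: expand (0,3) (f=6, h=4) → closed; open now [(0,0) g=1 f=8, (1,1) g=1 f=6, (1,2) g=2 f=6, (1,3) g=3 f=6]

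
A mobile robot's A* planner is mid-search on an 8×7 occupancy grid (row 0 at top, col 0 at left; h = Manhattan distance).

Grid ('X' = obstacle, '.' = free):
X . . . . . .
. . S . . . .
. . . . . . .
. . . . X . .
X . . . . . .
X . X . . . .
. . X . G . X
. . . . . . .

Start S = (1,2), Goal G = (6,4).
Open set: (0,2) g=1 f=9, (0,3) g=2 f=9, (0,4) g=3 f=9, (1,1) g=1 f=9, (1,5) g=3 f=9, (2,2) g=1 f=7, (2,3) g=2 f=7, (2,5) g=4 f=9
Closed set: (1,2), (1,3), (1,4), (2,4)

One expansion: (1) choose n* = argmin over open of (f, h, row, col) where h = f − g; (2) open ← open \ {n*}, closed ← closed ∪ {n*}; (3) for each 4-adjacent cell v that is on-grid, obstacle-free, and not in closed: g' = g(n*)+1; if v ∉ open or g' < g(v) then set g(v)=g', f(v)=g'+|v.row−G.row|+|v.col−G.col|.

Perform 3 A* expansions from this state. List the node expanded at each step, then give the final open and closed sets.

order=[(2,3) → (3,3) → (4,3)]; open=[(0,2) g=1 f=9, (0,3) g=2 f=9, (0,4) g=3 f=9, (1,1) g=1 f=9, (1,5) g=3 f=9, (2,2) g=1 f=7, (2,5) g=4 f=9, (3,2) g=4 f=9, (4,2) g=5 f=9, (4,4) g=5 f=7, (5,3) g=5 f=7]; closed=[(1,2), (1,3), (1,4), (2,3), (2,4), (3,3), (4,3)]

step 1: expand (2,3) (f=7, h=5) → closed; open now [(0,2) g=1 f=9, (0,3) g=2 f=9, (0,4) g=3 f=9, (1,1) g=1 f=9, (1,5) g=3 f=9, (2,2) g=1 f=7, (2,5) g=4 f=9, (3,3) g=3 f=7]
step 2: expand (3,3) (f=7, h=4) → closed; open now [(0,2) g=1 f=9, (0,3) g=2 f=9, (0,4) g=3 f=9, (1,1) g=1 f=9, (1,5) g=3 f=9, (2,2) g=1 f=7, (2,5) g=4 f=9, (3,2) g=4 f=9, (4,3) g=4 f=7]
step 3: expand (4,3) (f=7, h=3) → closed; open now [(0,2) g=1 f=9, (0,3) g=2 f=9, (0,4) g=3 f=9, (1,1) g=1 f=9, (1,5) g=3 f=9, (2,2) g=1 f=7, (2,5) g=4 f=9, (3,2) g=4 f=9, (4,2) g=5 f=9, (4,4) g=5 f=7, (5,3) g=5 f=7]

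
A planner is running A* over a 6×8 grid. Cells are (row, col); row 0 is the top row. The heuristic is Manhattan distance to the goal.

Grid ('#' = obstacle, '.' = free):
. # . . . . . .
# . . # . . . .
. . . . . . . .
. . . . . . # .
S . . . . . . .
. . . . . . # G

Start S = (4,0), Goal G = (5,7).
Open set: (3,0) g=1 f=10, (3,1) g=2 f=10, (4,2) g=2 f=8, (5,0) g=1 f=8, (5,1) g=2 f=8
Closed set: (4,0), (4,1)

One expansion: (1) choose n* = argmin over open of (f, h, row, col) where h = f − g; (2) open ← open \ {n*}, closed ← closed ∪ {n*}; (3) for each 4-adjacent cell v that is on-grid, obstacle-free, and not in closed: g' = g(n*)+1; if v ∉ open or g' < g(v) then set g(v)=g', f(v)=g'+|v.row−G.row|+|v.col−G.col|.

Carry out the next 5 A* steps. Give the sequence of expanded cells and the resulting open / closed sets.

order=[(4,2) → (4,3) → (4,4) → (4,5) → (4,6)]; open=[(3,0) g=1 f=10, (3,1) g=2 f=10, (3,2) g=3 f=10, (3,3) g=4 f=10, (3,4) g=5 f=10, (3,5) g=6 f=10, (4,7) g=7 f=8, (5,0) g=1 f=8, (5,1) g=2 f=8, (5,2) g=3 f=8, (5,3) g=4 f=8, (5,4) g=5 f=8, (5,5) g=6 f=8]; closed=[(4,0), (4,1), (4,2), (4,3), (4,4), (4,5), (4,6)]

step 1: expand (4,2) (f=8, h=6) → closed; open now [(3,0) g=1 f=10, (3,1) g=2 f=10, (3,2) g=3 f=10, (4,3) g=3 f=8, (5,0) g=1 f=8, (5,1) g=2 f=8, (5,2) g=3 f=8]
step 2: expand (4,3) (f=8, h=5) → closed; open now [(3,0) g=1 f=10, (3,1) g=2 f=10, (3,2) g=3 f=10, (3,3) g=4 f=10, (4,4) g=4 f=8, (5,0) g=1 f=8, (5,1) g=2 f=8, (5,2) g=3 f=8, (5,3) g=4 f=8]
step 3: expand (4,4) (f=8, h=4) → closed; open now [(3,0) g=1 f=10, (3,1) g=2 f=10, (3,2) g=3 f=10, (3,3) g=4 f=10, (3,4) g=5 f=10, (4,5) g=5 f=8, (5,0) g=1 f=8, (5,1) g=2 f=8, (5,2) g=3 f=8, (5,3) g=4 f=8, (5,4) g=5 f=8]
step 4: expand (4,5) (f=8, h=3) → closed; open now [(3,0) g=1 f=10, (3,1) g=2 f=10, (3,2) g=3 f=10, (3,3) g=4 f=10, (3,4) g=5 f=10, (3,5) g=6 f=10, (4,6) g=6 f=8, (5,0) g=1 f=8, (5,1) g=2 f=8, (5,2) g=3 f=8, (5,3) g=4 f=8, (5,4) g=5 f=8, (5,5) g=6 f=8]
step 5: expand (4,6) (f=8, h=2) → closed; open now [(3,0) g=1 f=10, (3,1) g=2 f=10, (3,2) g=3 f=10, (3,3) g=4 f=10, (3,4) g=5 f=10, (3,5) g=6 f=10, (4,7) g=7 f=8, (5,0) g=1 f=8, (5,1) g=2 f=8, (5,2) g=3 f=8, (5,3) g=4 f=8, (5,4) g=5 f=8, (5,5) g=6 f=8]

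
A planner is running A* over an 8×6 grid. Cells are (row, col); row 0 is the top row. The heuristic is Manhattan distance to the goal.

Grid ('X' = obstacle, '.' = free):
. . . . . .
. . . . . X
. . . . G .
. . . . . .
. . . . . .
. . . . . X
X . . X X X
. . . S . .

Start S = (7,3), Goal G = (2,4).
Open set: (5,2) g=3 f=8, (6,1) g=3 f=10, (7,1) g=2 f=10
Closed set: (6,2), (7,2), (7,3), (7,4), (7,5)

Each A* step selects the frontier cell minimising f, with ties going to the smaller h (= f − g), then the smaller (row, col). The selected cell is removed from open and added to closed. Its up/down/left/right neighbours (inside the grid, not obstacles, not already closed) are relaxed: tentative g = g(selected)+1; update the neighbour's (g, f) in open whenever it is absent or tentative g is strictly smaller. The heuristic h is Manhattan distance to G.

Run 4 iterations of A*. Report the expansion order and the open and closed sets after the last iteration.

order=[(5,2) → (4,2) → (3,2) → (2,2)]; open=[(1,2) g=7 f=10, (2,1) g=7 f=10, (2,3) g=7 f=8, (3,1) g=6 f=10, (3,3) g=6 f=8, (4,1) g=5 f=10, (4,3) g=5 f=8, (5,1) g=4 f=10, (5,3) g=4 f=8, (6,1) g=3 f=10, (7,1) g=2 f=10]; closed=[(2,2), (3,2), (4,2), (5,2), (6,2), (7,2), (7,3), (7,4), (7,5)]

step 1: expand (5,2) (f=8, h=5) → closed; open now [(4,2) g=4 f=8, (5,1) g=4 f=10, (5,3) g=4 f=8, (6,1) g=3 f=10, (7,1) g=2 f=10]
step 2: expand (4,2) (f=8, h=4) → closed; open now [(3,2) g=5 f=8, (4,1) g=5 f=10, (4,3) g=5 f=8, (5,1) g=4 f=10, (5,3) g=4 f=8, (6,1) g=3 f=10, (7,1) g=2 f=10]
step 3: expand (3,2) (f=8, h=3) → closed; open now [(2,2) g=6 f=8, (3,1) g=6 f=10, (3,3) g=6 f=8, (4,1) g=5 f=10, (4,3) g=5 f=8, (5,1) g=4 f=10, (5,3) g=4 f=8, (6,1) g=3 f=10, (7,1) g=2 f=10]
step 4: expand (2,2) (f=8, h=2) → closed; open now [(1,2) g=7 f=10, (2,1) g=7 f=10, (2,3) g=7 f=8, (3,1) g=6 f=10, (3,3) g=6 f=8, (4,1) g=5 f=10, (4,3) g=5 f=8, (5,1) g=4 f=10, (5,3) g=4 f=8, (6,1) g=3 f=10, (7,1) g=2 f=10]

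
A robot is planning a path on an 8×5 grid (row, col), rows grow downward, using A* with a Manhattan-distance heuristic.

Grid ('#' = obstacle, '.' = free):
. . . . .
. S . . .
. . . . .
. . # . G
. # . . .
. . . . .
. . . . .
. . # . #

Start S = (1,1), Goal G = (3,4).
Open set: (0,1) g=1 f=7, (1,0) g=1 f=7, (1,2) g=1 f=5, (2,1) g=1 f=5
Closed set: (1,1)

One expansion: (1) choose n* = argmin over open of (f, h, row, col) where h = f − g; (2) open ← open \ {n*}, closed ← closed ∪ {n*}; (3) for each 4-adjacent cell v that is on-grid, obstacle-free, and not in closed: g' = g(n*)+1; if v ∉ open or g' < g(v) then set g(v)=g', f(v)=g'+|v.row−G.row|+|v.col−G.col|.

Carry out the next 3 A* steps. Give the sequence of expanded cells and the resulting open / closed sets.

order=[(1,2) → (1,3) → (1,4)]; open=[(0,1) g=1 f=7, (0,2) g=2 f=7, (0,3) g=3 f=7, (0,4) g=4 f=7, (1,0) g=1 f=7, (2,1) g=1 f=5, (2,2) g=2 f=5, (2,3) g=3 f=5, (2,4) g=4 f=5]; closed=[(1,1), (1,2), (1,3), (1,4)]

step 1: expand (1,2) (f=5, h=4) → closed; open now [(0,1) g=1 f=7, (0,2) g=2 f=7, (1,0) g=1 f=7, (1,3) g=2 f=5, (2,1) g=1 f=5, (2,2) g=2 f=5]
step 2: expand (1,3) (f=5, h=3) → closed; open now [(0,1) g=1 f=7, (0,2) g=2 f=7, (0,3) g=3 f=7, (1,0) g=1 f=7, (1,4) g=3 f=5, (2,1) g=1 f=5, (2,2) g=2 f=5, (2,3) g=3 f=5]
step 3: expand (1,4) (f=5, h=2) → closed; open now [(0,1) g=1 f=7, (0,2) g=2 f=7, (0,3) g=3 f=7, (0,4) g=4 f=7, (1,0) g=1 f=7, (2,1) g=1 f=5, (2,2) g=2 f=5, (2,3) g=3 f=5, (2,4) g=4 f=5]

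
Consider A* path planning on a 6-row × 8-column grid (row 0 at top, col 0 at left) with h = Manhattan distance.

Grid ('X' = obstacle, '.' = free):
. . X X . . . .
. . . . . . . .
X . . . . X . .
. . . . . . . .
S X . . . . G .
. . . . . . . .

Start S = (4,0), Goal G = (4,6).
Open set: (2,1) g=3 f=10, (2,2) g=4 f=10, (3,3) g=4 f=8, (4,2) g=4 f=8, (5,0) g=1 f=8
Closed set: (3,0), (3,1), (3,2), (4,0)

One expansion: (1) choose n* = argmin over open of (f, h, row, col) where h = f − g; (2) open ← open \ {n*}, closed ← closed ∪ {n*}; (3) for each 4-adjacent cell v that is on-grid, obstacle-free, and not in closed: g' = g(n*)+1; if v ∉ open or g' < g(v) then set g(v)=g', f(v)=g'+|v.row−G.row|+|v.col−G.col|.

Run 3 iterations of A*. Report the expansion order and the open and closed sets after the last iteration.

order=[(3,3) → (3,4) → (3,5)]; open=[(2,1) g=3 f=10, (2,2) g=4 f=10, (2,3) g=5 f=10, (2,4) g=6 f=10, (3,6) g=7 f=8, (4,2) g=4 f=8, (4,3) g=5 f=8, (4,4) g=6 f=8, (4,5) g=7 f=8, (5,0) g=1 f=8]; closed=[(3,0), (3,1), (3,2), (3,3), (3,4), (3,5), (4,0)]

step 1: expand (3,3) (f=8, h=4) → closed; open now [(2,1) g=3 f=10, (2,2) g=4 f=10, (2,3) g=5 f=10, (3,4) g=5 f=8, (4,2) g=4 f=8, (4,3) g=5 f=8, (5,0) g=1 f=8]
step 2: expand (3,4) (f=8, h=3) → closed; open now [(2,1) g=3 f=10, (2,2) g=4 f=10, (2,3) g=5 f=10, (2,4) g=6 f=10, (3,5) g=6 f=8, (4,2) g=4 f=8, (4,3) g=5 f=8, (4,4) g=6 f=8, (5,0) g=1 f=8]
step 3: expand (3,5) (f=8, h=2) → closed; open now [(2,1) g=3 f=10, (2,2) g=4 f=10, (2,3) g=5 f=10, (2,4) g=6 f=10, (3,6) g=7 f=8, (4,2) g=4 f=8, (4,3) g=5 f=8, (4,4) g=6 f=8, (4,5) g=7 f=8, (5,0) g=1 f=8]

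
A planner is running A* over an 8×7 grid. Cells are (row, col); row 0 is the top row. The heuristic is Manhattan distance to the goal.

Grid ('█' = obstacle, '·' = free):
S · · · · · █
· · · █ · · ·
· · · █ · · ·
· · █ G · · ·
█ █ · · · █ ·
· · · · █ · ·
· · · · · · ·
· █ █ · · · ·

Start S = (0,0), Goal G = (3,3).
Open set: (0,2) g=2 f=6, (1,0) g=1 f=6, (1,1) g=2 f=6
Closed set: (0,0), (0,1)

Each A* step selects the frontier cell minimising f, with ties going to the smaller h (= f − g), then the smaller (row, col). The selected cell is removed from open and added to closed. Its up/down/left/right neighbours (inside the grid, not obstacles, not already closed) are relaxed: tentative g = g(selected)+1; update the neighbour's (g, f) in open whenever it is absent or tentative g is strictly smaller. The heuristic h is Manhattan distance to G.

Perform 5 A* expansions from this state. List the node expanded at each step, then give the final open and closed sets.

order=[(0,2) → (0,3) → (1,2) → (2,2) → (1,1)]; open=[(0,4) g=4 f=8, (1,0) g=1 f=6, (2,1) g=3 f=6]; closed=[(0,0), (0,1), (0,2), (0,3), (1,1), (1,2), (2,2)]

step 1: expand (0,2) (f=6, h=4) → closed; open now [(0,3) g=3 f=6, (1,0) g=1 f=6, (1,1) g=2 f=6, (1,2) g=3 f=6]
step 2: expand (0,3) (f=6, h=3) → closed; open now [(0,4) g=4 f=8, (1,0) g=1 f=6, (1,1) g=2 f=6, (1,2) g=3 f=6]
step 3: expand (1,2) (f=6, h=3) → closed; open now [(0,4) g=4 f=8, (1,0) g=1 f=6, (1,1) g=2 f=6, (2,2) g=4 f=6]
step 4: expand (2,2) (f=6, h=2) → closed; open now [(0,4) g=4 f=8, (1,0) g=1 f=6, (1,1) g=2 f=6, (2,1) g=5 f=8]
step 5: expand (1,1) (f=6, h=4) → closed; open now [(0,4) g=4 f=8, (1,0) g=1 f=6, (2,1) g=3 f=6]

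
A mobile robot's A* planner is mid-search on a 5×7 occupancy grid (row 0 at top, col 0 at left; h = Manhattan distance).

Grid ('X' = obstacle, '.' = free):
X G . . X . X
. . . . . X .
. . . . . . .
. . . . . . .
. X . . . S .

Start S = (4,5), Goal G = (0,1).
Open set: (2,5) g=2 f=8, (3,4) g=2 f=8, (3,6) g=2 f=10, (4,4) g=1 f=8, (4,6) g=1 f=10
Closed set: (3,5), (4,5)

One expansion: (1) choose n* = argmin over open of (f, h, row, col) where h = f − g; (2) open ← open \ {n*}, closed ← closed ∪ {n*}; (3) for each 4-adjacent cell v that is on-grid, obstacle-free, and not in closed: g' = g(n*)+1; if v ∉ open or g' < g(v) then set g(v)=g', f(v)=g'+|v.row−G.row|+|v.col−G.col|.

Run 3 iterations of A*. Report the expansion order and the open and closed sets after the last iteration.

step 1: expand (2,5) (f=8, h=6) → closed; open now [(2,4) g=3 f=8, (2,6) g=3 f=10, (3,4) g=2 f=8, (3,6) g=2 f=10, (4,4) g=1 f=8, (4,6) g=1 f=10]
step 2: expand (2,4) (f=8, h=5) → closed; open now [(1,4) g=4 f=8, (2,3) g=4 f=8, (2,6) g=3 f=10, (3,4) g=2 f=8, (3,6) g=2 f=10, (4,4) g=1 f=8, (4,6) g=1 f=10]
step 3: expand (1,4) (f=8, h=4) → closed; open now [(1,3) g=5 f=8, (2,3) g=4 f=8, (2,6) g=3 f=10, (3,4) g=2 f=8, (3,6) g=2 f=10, (4,4) g=1 f=8, (4,6) g=1 f=10]

order=[(2,5) → (2,4) → (1,4)]; open=[(1,3) g=5 f=8, (2,3) g=4 f=8, (2,6) g=3 f=10, (3,4) g=2 f=8, (3,6) g=2 f=10, (4,4) g=1 f=8, (4,6) g=1 f=10]; closed=[(1,4), (2,4), (2,5), (3,5), (4,5)]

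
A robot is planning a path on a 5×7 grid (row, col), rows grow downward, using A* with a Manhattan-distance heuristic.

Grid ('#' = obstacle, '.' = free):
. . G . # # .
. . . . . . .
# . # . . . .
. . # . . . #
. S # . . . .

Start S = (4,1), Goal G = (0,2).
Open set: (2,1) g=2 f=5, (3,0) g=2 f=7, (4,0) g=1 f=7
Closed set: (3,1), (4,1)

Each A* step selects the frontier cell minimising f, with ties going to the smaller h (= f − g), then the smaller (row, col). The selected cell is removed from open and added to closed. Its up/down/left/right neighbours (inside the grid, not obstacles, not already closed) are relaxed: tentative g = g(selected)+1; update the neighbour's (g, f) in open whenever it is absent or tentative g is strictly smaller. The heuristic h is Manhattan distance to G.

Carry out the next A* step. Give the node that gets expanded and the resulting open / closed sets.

expanded=(2,1); open=[(1,1) g=3 f=5, (3,0) g=2 f=7, (4,0) g=1 f=7]; closed=[(2,1), (3,1), (4,1)]

step 1: expand (2,1) (f=5, h=3) → closed; open now [(1,1) g=3 f=5, (3,0) g=2 f=7, (4,0) g=1 f=7]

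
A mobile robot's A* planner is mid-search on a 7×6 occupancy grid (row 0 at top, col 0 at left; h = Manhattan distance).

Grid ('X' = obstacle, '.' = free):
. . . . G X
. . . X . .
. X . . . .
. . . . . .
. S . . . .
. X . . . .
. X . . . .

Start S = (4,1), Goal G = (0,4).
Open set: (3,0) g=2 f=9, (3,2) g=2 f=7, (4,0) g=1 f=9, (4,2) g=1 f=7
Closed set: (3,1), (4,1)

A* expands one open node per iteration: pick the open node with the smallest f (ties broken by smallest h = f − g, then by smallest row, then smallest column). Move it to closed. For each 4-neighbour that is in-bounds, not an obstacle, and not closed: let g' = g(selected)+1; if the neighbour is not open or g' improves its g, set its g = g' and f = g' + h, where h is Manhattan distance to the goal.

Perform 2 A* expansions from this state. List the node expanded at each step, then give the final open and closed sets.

step 1: expand (3,2) (f=7, h=5) → closed; open now [(2,2) g=3 f=7, (3,0) g=2 f=9, (3,3) g=3 f=7, (4,0) g=1 f=9, (4,2) g=1 f=7]
step 2: expand (2,2) (f=7, h=4) → closed; open now [(1,2) g=4 f=7, (2,3) g=4 f=7, (3,0) g=2 f=9, (3,3) g=3 f=7, (4,0) g=1 f=9, (4,2) g=1 f=7]

order=[(3,2) → (2,2)]; open=[(1,2) g=4 f=7, (2,3) g=4 f=7, (3,0) g=2 f=9, (3,3) g=3 f=7, (4,0) g=1 f=9, (4,2) g=1 f=7]; closed=[(2,2), (3,1), (3,2), (4,1)]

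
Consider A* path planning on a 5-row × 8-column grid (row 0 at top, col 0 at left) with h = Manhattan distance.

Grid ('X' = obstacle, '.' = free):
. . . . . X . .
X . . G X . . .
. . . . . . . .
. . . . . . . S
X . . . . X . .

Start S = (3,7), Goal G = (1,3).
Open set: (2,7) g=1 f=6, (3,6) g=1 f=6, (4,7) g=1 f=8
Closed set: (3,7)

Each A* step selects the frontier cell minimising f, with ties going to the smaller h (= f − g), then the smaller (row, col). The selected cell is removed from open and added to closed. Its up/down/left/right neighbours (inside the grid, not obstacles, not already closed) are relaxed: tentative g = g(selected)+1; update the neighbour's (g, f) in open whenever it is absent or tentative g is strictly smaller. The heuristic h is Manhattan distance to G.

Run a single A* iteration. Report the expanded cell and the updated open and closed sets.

step 1: expand (2,7) (f=6, h=5) → closed; open now [(1,7) g=2 f=6, (2,6) g=2 f=6, (3,6) g=1 f=6, (4,7) g=1 f=8]

expanded=(2,7); open=[(1,7) g=2 f=6, (2,6) g=2 f=6, (3,6) g=1 f=6, (4,7) g=1 f=8]; closed=[(2,7), (3,7)]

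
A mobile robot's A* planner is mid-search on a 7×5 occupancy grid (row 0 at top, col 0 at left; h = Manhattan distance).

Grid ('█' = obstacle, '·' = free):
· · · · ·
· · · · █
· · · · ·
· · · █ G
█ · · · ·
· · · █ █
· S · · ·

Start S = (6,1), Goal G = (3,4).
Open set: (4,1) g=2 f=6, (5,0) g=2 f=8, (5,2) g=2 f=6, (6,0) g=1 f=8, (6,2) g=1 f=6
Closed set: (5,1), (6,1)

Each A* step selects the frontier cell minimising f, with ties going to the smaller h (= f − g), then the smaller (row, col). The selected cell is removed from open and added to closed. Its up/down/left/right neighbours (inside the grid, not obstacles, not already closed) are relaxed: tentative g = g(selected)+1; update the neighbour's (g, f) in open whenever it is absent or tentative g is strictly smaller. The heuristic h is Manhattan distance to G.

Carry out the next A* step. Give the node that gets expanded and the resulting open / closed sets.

step 1: expand (4,1) (f=6, h=4) → closed; open now [(3,1) g=3 f=6, (4,2) g=3 f=6, (5,0) g=2 f=8, (5,2) g=2 f=6, (6,0) g=1 f=8, (6,2) g=1 f=6]

expanded=(4,1); open=[(3,1) g=3 f=6, (4,2) g=3 f=6, (5,0) g=2 f=8, (5,2) g=2 f=6, (6,0) g=1 f=8, (6,2) g=1 f=6]; closed=[(4,1), (5,1), (6,1)]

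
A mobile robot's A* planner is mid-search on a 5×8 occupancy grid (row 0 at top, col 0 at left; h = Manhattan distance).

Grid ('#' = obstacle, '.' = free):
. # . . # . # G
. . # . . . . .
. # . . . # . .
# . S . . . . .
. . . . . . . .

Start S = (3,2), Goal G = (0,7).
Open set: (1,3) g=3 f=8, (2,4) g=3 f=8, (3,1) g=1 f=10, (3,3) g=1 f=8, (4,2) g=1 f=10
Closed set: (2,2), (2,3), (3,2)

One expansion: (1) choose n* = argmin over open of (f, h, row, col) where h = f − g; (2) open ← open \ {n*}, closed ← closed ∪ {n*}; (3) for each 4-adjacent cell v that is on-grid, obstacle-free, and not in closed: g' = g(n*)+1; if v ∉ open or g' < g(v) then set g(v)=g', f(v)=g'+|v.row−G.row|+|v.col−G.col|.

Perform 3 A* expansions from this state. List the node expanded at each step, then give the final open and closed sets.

step 1: expand (1,3) (f=8, h=5) → closed; open now [(0,3) g=4 f=8, (1,4) g=4 f=8, (2,4) g=3 f=8, (3,1) g=1 f=10, (3,3) g=1 f=8, (4,2) g=1 f=10]
step 2: expand (0,3) (f=8, h=4) → closed; open now [(0,2) g=5 f=10, (1,4) g=4 f=8, (2,4) g=3 f=8, (3,1) g=1 f=10, (3,3) g=1 f=8, (4,2) g=1 f=10]
step 3: expand (1,4) (f=8, h=4) → closed; open now [(0,2) g=5 f=10, (1,5) g=5 f=8, (2,4) g=3 f=8, (3,1) g=1 f=10, (3,3) g=1 f=8, (4,2) g=1 f=10]

order=[(1,3) → (0,3) → (1,4)]; open=[(0,2) g=5 f=10, (1,5) g=5 f=8, (2,4) g=3 f=8, (3,1) g=1 f=10, (3,3) g=1 f=8, (4,2) g=1 f=10]; closed=[(0,3), (1,3), (1,4), (2,2), (2,3), (3,2)]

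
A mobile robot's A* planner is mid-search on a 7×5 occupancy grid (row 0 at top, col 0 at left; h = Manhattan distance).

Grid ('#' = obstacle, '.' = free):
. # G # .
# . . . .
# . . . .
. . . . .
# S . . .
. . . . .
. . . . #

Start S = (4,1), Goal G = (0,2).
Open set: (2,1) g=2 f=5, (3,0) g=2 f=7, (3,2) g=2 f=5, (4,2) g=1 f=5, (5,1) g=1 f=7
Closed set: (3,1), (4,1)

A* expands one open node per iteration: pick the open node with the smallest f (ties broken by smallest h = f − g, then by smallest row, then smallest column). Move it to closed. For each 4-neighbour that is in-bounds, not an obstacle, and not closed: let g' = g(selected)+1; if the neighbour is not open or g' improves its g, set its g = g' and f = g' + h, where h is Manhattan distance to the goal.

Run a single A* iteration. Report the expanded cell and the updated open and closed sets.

step 1: expand (2,1) (f=5, h=3) → closed; open now [(1,1) g=3 f=5, (2,2) g=3 f=5, (3,0) g=2 f=7, (3,2) g=2 f=5, (4,2) g=1 f=5, (5,1) g=1 f=7]

expanded=(2,1); open=[(1,1) g=3 f=5, (2,2) g=3 f=5, (3,0) g=2 f=7, (3,2) g=2 f=5, (4,2) g=1 f=5, (5,1) g=1 f=7]; closed=[(2,1), (3,1), (4,1)]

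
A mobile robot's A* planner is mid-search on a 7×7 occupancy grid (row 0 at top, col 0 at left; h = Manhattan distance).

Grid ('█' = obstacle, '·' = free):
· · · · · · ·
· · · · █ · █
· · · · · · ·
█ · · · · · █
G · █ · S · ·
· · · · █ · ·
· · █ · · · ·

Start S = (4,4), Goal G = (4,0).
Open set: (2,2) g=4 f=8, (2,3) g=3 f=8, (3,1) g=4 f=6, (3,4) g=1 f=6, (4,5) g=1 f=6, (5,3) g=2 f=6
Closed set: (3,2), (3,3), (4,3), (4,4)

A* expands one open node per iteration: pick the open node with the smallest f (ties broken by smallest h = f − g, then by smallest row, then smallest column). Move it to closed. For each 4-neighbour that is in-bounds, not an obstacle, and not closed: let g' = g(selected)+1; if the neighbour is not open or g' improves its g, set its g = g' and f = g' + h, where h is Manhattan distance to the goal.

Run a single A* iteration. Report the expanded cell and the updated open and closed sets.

expanded=(3,1); open=[(2,1) g=5 f=8, (2,2) g=4 f=8, (2,3) g=3 f=8, (3,4) g=1 f=6, (4,1) g=5 f=6, (4,5) g=1 f=6, (5,3) g=2 f=6]; closed=[(3,1), (3,2), (3,3), (4,3), (4,4)]

step 1: expand (3,1) (f=6, h=2) → closed; open now [(2,1) g=5 f=8, (2,2) g=4 f=8, (2,3) g=3 f=8, (3,4) g=1 f=6, (4,1) g=5 f=6, (4,5) g=1 f=6, (5,3) g=2 f=6]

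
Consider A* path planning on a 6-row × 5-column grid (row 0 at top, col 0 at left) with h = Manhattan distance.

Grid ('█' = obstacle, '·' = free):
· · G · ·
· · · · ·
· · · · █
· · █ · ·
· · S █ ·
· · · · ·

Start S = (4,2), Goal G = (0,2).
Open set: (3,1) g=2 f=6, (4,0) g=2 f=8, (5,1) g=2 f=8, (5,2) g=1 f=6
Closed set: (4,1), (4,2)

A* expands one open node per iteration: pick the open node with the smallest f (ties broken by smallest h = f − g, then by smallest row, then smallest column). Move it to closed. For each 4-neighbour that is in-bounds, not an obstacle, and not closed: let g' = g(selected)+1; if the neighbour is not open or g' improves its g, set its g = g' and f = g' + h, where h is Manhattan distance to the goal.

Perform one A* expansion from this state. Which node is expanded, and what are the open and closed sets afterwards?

expanded=(3,1); open=[(2,1) g=3 f=6, (3,0) g=3 f=8, (4,0) g=2 f=8, (5,1) g=2 f=8, (5,2) g=1 f=6]; closed=[(3,1), (4,1), (4,2)]

step 1: expand (3,1) (f=6, h=4) → closed; open now [(2,1) g=3 f=6, (3,0) g=3 f=8, (4,0) g=2 f=8, (5,1) g=2 f=8, (5,2) g=1 f=6]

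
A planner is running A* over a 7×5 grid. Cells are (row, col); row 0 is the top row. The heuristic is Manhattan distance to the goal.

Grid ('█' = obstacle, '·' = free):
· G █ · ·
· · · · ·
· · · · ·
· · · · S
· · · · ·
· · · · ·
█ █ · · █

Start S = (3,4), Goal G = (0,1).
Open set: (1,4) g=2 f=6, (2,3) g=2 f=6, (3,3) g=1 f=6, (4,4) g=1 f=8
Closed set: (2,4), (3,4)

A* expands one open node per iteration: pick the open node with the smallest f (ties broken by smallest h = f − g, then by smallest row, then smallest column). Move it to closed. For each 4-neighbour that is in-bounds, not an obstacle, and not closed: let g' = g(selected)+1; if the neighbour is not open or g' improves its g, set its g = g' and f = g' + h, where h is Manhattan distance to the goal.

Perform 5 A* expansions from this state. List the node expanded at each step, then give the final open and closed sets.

step 1: expand (1,4) (f=6, h=4) → closed; open now [(0,4) g=3 f=6, (1,3) g=3 f=6, (2,3) g=2 f=6, (3,3) g=1 f=6, (4,4) g=1 f=8]
step 2: expand (0,4) (f=6, h=3) → closed; open now [(0,3) g=4 f=6, (1,3) g=3 f=6, (2,3) g=2 f=6, (3,3) g=1 f=6, (4,4) g=1 f=8]
step 3: expand (0,3) (f=6, h=2) → closed; open now [(1,3) g=3 f=6, (2,3) g=2 f=6, (3,3) g=1 f=6, (4,4) g=1 f=8]
step 4: expand (1,3) (f=6, h=3) → closed; open now [(1,2) g=4 f=6, (2,3) g=2 f=6, (3,3) g=1 f=6, (4,4) g=1 f=8]
step 5: expand (1,2) (f=6, h=2) → closed; open now [(1,1) g=5 f=6, (2,2) g=5 f=8, (2,3) g=2 f=6, (3,3) g=1 f=6, (4,4) g=1 f=8]

order=[(1,4) → (0,4) → (0,3) → (1,3) → (1,2)]; open=[(1,1) g=5 f=6, (2,2) g=5 f=8, (2,3) g=2 f=6, (3,3) g=1 f=6, (4,4) g=1 f=8]; closed=[(0,3), (0,4), (1,2), (1,3), (1,4), (2,4), (3,4)]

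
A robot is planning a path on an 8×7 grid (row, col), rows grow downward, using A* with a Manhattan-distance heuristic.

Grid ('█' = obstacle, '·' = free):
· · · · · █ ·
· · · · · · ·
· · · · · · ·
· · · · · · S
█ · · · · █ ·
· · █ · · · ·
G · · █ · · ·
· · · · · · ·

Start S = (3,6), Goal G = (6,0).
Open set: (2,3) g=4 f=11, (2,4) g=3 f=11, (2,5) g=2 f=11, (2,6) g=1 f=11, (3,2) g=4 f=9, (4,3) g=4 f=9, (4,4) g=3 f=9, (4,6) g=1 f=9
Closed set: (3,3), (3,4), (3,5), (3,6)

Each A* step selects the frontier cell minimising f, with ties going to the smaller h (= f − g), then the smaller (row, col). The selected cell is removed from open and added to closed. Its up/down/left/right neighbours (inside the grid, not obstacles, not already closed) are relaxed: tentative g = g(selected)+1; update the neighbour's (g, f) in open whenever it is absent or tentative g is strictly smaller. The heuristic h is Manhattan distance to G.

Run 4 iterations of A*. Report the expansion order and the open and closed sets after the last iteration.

order=[(3,2) → (3,1) → (3,0) → (4,1)]; open=[(2,0) g=7 f=11, (2,1) g=6 f=11, (2,2) g=5 f=11, (2,3) g=4 f=11, (2,4) g=3 f=11, (2,5) g=2 f=11, (2,6) g=1 f=11, (4,2) g=5 f=9, (4,3) g=4 f=9, (4,4) g=3 f=9, (4,6) g=1 f=9, (5,1) g=7 f=9]; closed=[(3,0), (3,1), (3,2), (3,3), (3,4), (3,5), (3,6), (4,1)]

step 1: expand (3,2) (f=9, h=5) → closed; open now [(2,2) g=5 f=11, (2,3) g=4 f=11, (2,4) g=3 f=11, (2,5) g=2 f=11, (2,6) g=1 f=11, (3,1) g=5 f=9, (4,2) g=5 f=9, (4,3) g=4 f=9, (4,4) g=3 f=9, (4,6) g=1 f=9]
step 2: expand (3,1) (f=9, h=4) → closed; open now [(2,1) g=6 f=11, (2,2) g=5 f=11, (2,3) g=4 f=11, (2,4) g=3 f=11, (2,5) g=2 f=11, (2,6) g=1 f=11, (3,0) g=6 f=9, (4,1) g=6 f=9, (4,2) g=5 f=9, (4,3) g=4 f=9, (4,4) g=3 f=9, (4,6) g=1 f=9]
step 3: expand (3,0) (f=9, h=3) → closed; open now [(2,0) g=7 f=11, (2,1) g=6 f=11, (2,2) g=5 f=11, (2,3) g=4 f=11, (2,4) g=3 f=11, (2,5) g=2 f=11, (2,6) g=1 f=11, (4,1) g=6 f=9, (4,2) g=5 f=9, (4,3) g=4 f=9, (4,4) g=3 f=9, (4,6) g=1 f=9]
step 4: expand (4,1) (f=9, h=3) → closed; open now [(2,0) g=7 f=11, (2,1) g=6 f=11, (2,2) g=5 f=11, (2,3) g=4 f=11, (2,4) g=3 f=11, (2,5) g=2 f=11, (2,6) g=1 f=11, (4,2) g=5 f=9, (4,3) g=4 f=9, (4,4) g=3 f=9, (4,6) g=1 f=9, (5,1) g=7 f=9]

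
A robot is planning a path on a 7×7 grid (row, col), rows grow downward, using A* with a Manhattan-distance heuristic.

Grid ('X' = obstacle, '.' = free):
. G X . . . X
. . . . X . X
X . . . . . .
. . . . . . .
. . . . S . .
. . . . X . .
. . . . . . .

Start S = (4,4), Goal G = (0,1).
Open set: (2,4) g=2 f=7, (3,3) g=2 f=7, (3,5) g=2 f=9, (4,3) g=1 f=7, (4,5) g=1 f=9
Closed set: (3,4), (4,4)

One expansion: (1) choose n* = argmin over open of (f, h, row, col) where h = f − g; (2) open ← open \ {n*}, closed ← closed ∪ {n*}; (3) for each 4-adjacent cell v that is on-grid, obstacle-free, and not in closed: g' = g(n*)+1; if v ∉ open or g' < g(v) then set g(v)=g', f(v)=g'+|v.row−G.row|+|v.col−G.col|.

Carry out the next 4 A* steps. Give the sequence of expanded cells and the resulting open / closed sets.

step 1: expand (2,4) (f=7, h=5) → closed; open now [(2,3) g=3 f=7, (2,5) g=3 f=9, (3,3) g=2 f=7, (3,5) g=2 f=9, (4,3) g=1 f=7, (4,5) g=1 f=9]
step 2: expand (2,3) (f=7, h=4) → closed; open now [(1,3) g=4 f=7, (2,2) g=4 f=7, (2,5) g=3 f=9, (3,3) g=2 f=7, (3,5) g=2 f=9, (4,3) g=1 f=7, (4,5) g=1 f=9]
step 3: expand (1,3) (f=7, h=3) → closed; open now [(0,3) g=5 f=7, (1,2) g=5 f=7, (2,2) g=4 f=7, (2,5) g=3 f=9, (3,3) g=2 f=7, (3,5) g=2 f=9, (4,3) g=1 f=7, (4,5) g=1 f=9]
step 4: expand (0,3) (f=7, h=2) → closed; open now [(0,4) g=6 f=9, (1,2) g=5 f=7, (2,2) g=4 f=7, (2,5) g=3 f=9, (3,3) g=2 f=7, (3,5) g=2 f=9, (4,3) g=1 f=7, (4,5) g=1 f=9]

order=[(2,4) → (2,3) → (1,3) → (0,3)]; open=[(0,4) g=6 f=9, (1,2) g=5 f=7, (2,2) g=4 f=7, (2,5) g=3 f=9, (3,3) g=2 f=7, (3,5) g=2 f=9, (4,3) g=1 f=7, (4,5) g=1 f=9]; closed=[(0,3), (1,3), (2,3), (2,4), (3,4), (4,4)]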